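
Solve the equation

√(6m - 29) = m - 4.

m = 5 or m = 9

Square both sides: 6m - 29 = (m - 4)².
Expand and rearrange: m² - 14m + 45 = 0.
Solving gives m = 9 or m = 5.
Check each candidate in the original equation:
  m = 9: √(25) = 5, while m - 4 = 5 — valid.
  m = 5: √(1) = 1, while m - 4 = 1 — valid.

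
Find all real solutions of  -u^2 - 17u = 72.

u = -9 or u = -8

Bring every term to one side: -u^2 - 17u - 72 = 0.
Factor: -1(u + 8)(u + 9) = 0.
So u = -8 or u = -9.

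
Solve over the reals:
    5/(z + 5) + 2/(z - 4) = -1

z = -10.7823 or z = 2.7823

Multiply both sides by (z + 5)(z - 4):
5(z - 4) + 2(z + 5) = -(z + 5)(z - 4).
Expand and collect terms: -z^2 - 8z + 30 = 0.
By the quadratic formula, z = (8 +/- sqrt(184)) / -2, so z ~= -10.7823 or z ~= 2.7823.
Neither value makes a denominator zero (z != -5, z != 4), so both are valid.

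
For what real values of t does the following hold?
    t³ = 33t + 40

Rearrange: t³ - 33t - 40 = 0.
Possible rational roots are divisors of -40. Testing t = -5 gives 0, so (t + 5) is a factor.
Divide: t³ - 33t - 40 = (t + 5)(t² - 5t - 8).
Apply the quadratic formula to t² - 5t - 8 = 0: t = (5 ± √57)/2, i.e. t ≈ 6.2749 or t ≈ -1.2749.

t = -5 or t = -1.2749 or t = 6.2749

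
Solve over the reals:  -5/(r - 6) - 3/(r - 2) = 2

Multiply both sides by (r - 6)(r - 2):
-5(r - 2) - 3(r - 6) = 2(r - 6)(r - 2).
Expand and collect terms: 2r^2 - 8r - 4 = 0.
By the quadratic formula, r = (8 +/- sqrt(96)) / 4, so r ~= 4.4495 or r ~= -0.4495.
Neither value makes a denominator zero (r != 6, r != 2), so both are valid.

r = -0.4495 or r = 4.4495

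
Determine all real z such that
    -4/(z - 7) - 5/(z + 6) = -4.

z = -4.8473 or z = 8.0973

Multiply both sides by (z - 7)(z + 6):
-4(z + 6) - 5(z - 7) = -4(z - 7)(z + 6).
Expand and collect terms: -4z^2 + 13z + 157 = 0.
By the quadratic formula, z = (-13 +/- sqrt(2681)) / -8, so z ~= -4.8473 or z ~= 8.0973.
Neither value makes a denominator zero (z != 7, z != -6), so both are valid.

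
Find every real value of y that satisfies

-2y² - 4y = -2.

Rearrange to standard form: -2y² - 4y + 2 = 0.
Discriminant: (-4)² − 4·(-2)·2 = 32.
Quadratic formula: y = (4 ± √32) / (-4).
So y = -√(2) - 1 ≈ -2.4142 or y = -1 + √(2) ≈ 0.4142.

y = -2.4142 or y = 0.4142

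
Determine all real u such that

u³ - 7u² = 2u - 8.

Rearrange: u³ - 7u² - 2u + 8 = 0.
Possible rational roots are divisors of 8. Testing u = 1 gives 0, so (u - 1) is a factor.
Divide: u³ - 7u² - 2u + 8 = (u - 1)(u² - 6u - 8).
Apply the quadratic formula to u² - 6u - 8 = 0: u = (6 ± √68)/2, i.e. u ≈ 7.1231 or u ≈ -1.1231.

u = -1.1231 or u = 1 or u = 7.1231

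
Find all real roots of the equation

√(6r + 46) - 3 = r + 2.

Isolate the radical: √(6r + 46) = r + 5.
Square both sides: 6r + 46 = (r + 5)².
Expand and rearrange: r² + 4r - 21 = 0.
Solving gives r = 3 or r = -7.
Check each candidate in the original equation:
  r = 3: √(64) = 8, while r + 5 = 8 — valid.
  r = -7: √(4) = 2, while r + 5 = -2 — extraneous.

r = 3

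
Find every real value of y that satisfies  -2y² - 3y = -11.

y = -3.2122 or y = 1.7122

Rearrange to standard form: -2y² - 3y + 11 = 0.
Discriminant: (-3)² − 4·(-2)·11 = 97.
Quadratic formula: y = (3 ± √97) / (-4).
So y = -√(97)/4 - 3/4 ≈ -3.2122 or y = -3/4 + √(97)/4 ≈ 1.7122.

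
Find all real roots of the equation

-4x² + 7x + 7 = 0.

x = -0.7111 or x = 2.4611

Discriminant: (7)² − 4·(-4)·7 = 161.
Quadratic formula: x = (-7 ± √161) / (-8).
So x = 7/8 - √(161)/8 ≈ -0.7111 or x = 7/8 + √(161)/8 ≈ 2.4611.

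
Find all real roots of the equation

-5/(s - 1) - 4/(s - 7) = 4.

s = -0.444 or s = 6.194

Multiply both sides by (s - 1)(s - 7):
-5(s - 7) - 4(s - 1) = 4(s - 1)(s - 7).
Expand and collect terms: 4s² - 23s - 11 = 0.
By the quadratic formula, s = (23 ± √705) / 8, so s ≈ 6.194 or s ≈ -0.444.
Neither value makes a denominator zero (s ≠ 1, s ≠ 7), so both are valid.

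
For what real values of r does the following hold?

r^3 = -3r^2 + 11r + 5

r = -5 or r = -0.4142 or r = 2.4142

Rearrange: r^3 + 3r^2 - 11r - 5 = 0.
Possible rational roots are divisors of -5. Testing r = -5 gives 0, so (r + 5) is a factor.
Divide: r^3 + 3r^2 - 11r - 5 = (r + 5)(r^2 - 2r - 1).
Apply the quadratic formula to r^2 - 2r - 1 = 0: r = (2 +/- sqrt(8))/2, i.e. r ~= 2.4142 or r ~= -0.4142.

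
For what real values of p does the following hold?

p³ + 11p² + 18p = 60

Rearrange: p³ + 11p² + 18p - 60 = 0.
Possible rational roots are divisors of -60. Testing p = -5 gives 0, so (p + 5) is a factor.
Divide: p³ + 11p² + 18p - 60 = (p + 5)(p² + 6p - 12).
Apply the quadratic formula to p² + 6p - 12 = 0: p = (-6 ± √84)/2, i.e. p ≈ 1.5826 or p ≈ -7.5826.

p = -7.5826 or p = -5 or p = 1.5826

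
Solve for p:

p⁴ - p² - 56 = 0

p = -2.8284 or p = 2.8284

Let u = p². The equation becomes u² - u - 56 = 0.
Factor: (u + 7)(u - 8) = 0, so u = -7 or u = 8.
p² = -7 < 0 has no real solution.
p² = 8 gives p = ±2·√(2) ≈ ±2.8284.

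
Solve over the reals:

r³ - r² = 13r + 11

Rearrange: r³ - r² - 13r - 11 = 0.
Possible rational roots are divisors of -11. Testing r = -1 gives 0, so (r + 1) is a factor.
Divide: r³ - r² - 13r - 11 = (r + 1)(r² - 2r - 11).
Apply the quadratic formula to r² - 2r - 11 = 0: r = (2 ± √48)/2, i.e. r ≈ 4.4641 or r ≈ -2.4641.

r = -2.4641 or r = -1 or r = 4.4641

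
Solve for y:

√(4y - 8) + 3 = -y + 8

y = 3

Isolate the radical: √(4y - 8) = -y + 5.
Square both sides: 4y - 8 = (-y + 5)².
Expand and rearrange: y² - 14y + 33 = 0.
Solving gives y = 11 or y = 3.
Check each candidate in the original equation:
  y = 11: √(36) = 6, while -y + 5 = -6 — extraneous.
  y = 3: √(4) = 2, while -y + 5 = 2 — valid.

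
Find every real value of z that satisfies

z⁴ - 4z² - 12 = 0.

z = -2.4495 or z = 2.4495

Let u = z². The equation becomes u² - 4u - 12 = 0.
Factor: (u + 2)(u - 6) = 0, so u = -2 or u = 6.
z² = -2 < 0 has no real solution.
z² = 6 gives z = ±√(6) ≈ ±2.4495.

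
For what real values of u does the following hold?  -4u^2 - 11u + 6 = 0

u = -3.2164 or u = 0.4664

Discriminant: (-11)^2 - 4*(-4)*6 = 217.
Quadratic formula: u = (11 +/- sqrt(217)) / (-8).
So u = -sqrt(217)/8 - 11/8 ~= -3.2164 or u = -11/8 + sqrt(217)/8 ~= 0.4664.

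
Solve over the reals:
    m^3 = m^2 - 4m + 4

Rearrange: m^3 - m^2 + 4m - 4 = 0.
Possible rational roots are divisors of -4. Testing m = 1 gives 0, so (m - 1) is a factor.
Divide: m^3 - m^2 + 4m - 4 = (m - 1)(m^2 + 4).
The quadratic m^2 + 4 has discriminant -16 < 0, so no further real roots.

m = 1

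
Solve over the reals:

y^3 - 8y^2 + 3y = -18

y = -1.2426 or y = 2 or y = 7.2426

Rearrange: y^3 - 8y^2 + 3y + 18 = 0.
Possible rational roots are divisors of 18. Testing y = 2 gives 0, so (y - 2) is a factor.
Divide: y^3 - 8y^2 + 3y + 18 = (y - 2)(y^2 - 6y - 9).
Apply the quadratic formula to y^2 - 6y - 9 = 0: y = (6 +/- sqrt(72))/2, i.e. y ~= 7.2426 or y ~= -1.2426.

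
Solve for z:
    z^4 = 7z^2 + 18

z = -3 or z = 3

Let u = z^2. The equation becomes u^2 - 7u - 18 = 0.
Factor: (u - 9)(u + 2) = 0, so u = 9 or u = -2.
z^2 = 9 gives z = +/-3.
z^2 = -2 < 0 has no real solution.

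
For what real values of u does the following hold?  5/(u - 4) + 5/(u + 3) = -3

u = -5.0432 or u = 2.7099

Multiply both sides by (u - 4)(u + 3):
5(u + 3) + 5(u - 4) = -3(u - 4)(u + 3).
Expand and collect terms: -3u² - 7u + 41 = 0.
By the quadratic formula, u = (7 ± √541) / -6, so u ≈ -5.0432 or u ≈ 2.7099.
Neither value makes a denominator zero (u ≠ 4, u ≠ -3), so both are valid.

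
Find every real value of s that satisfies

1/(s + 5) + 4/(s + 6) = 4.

s = -5.3904 or s = -4.3596

Multiply both sides by (s + 5)(s + 6):
(s + 6) + 4(s + 5) = 4(s + 5)(s + 6).
Expand and collect terms: 4s^2 + 39s + 94 = 0.
By the quadratic formula, s = (-39 +/- sqrt(17)) / 8, so s ~= -4.3596 or s ~= -5.3904.
Neither value makes a denominator zero (s != -5, s != -6), so both are valid.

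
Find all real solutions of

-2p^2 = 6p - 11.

p = -4.2839 or p = 1.2839

Rearrange to standard form: -2p^2 - 6p + 11 = 0.
Discriminant: (-6)^2 - 4*(-2)*11 = 124.
Quadratic formula: p = (6 +/- sqrt(124)) / (-4).
So p = -sqrt(31)/2 - 3/2 ~= -4.2839 or p = -3/2 + sqrt(31)/2 ~= 1.2839.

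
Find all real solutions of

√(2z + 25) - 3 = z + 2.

z = 0

Isolate the radical: √(2z + 25) = z + 5.
Square both sides: 2z + 25 = (z + 5)².
Expand and rearrange: z² + 8z = 0.
Solving gives z = 0 or z = -8.
Check each candidate in the original equation:
  z = 0: √(25) = 5, while z + 5 = 5 — valid.
  z = -8: √(9) = 3, while z + 5 = -3 — extraneous.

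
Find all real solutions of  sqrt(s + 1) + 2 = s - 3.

Isolate the radical: sqrt(s + 1) = s - 5.
Square both sides: s + 1 = (s - 5)^2.
Expand and rearrange: s^2 - 11s + 24 = 0.
Solving gives s = 8 or s = 3.
Check each candidate in the original equation:
  s = 8: sqrt(9) = 3, while s - 5 = 3 — valid.
  s = 3: sqrt(4) = 2, while s - 5 = -2 — extraneous.

s = 8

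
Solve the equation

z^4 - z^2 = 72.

z = -3 or z = 3

Let u = z^2. The equation becomes u^2 - u - 72 = 0.
Factor: (u + 8)(u - 9) = 0, so u = -8 or u = 9.
z^2 = -8 < 0 has no real solution.
z^2 = 9 gives z = +/-3.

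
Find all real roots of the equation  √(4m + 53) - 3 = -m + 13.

Isolate the radical: √(4m + 53) = -m + 16.
Square both sides: 4m + 53 = (-m + 16)².
Expand and rearrange: m² - 36m + 203 = 0.
Solving gives m = 29 or m = 7.
Check each candidate in the original equation:
  m = 29: √(169) = 13, while -m + 16 = -13 — extraneous.
  m = 7: √(81) = 9, while -m + 16 = 9 — valid.

m = 7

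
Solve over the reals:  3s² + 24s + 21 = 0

Factor: 3(s + 7)(s + 1) = 0.
So s = -7 or s = -1.

s = -7 or s = -1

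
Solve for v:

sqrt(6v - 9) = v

v = 3

Square both sides: 6v - 9 = (v)^2.
Expand and rearrange: v^2 - 6v + 9 = 0.
This gives the repeated root v = 3.
Check in the original equation:
  v = 3: sqrt(9) = 3, while v = 3 — valid.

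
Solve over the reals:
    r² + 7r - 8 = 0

r = -8 or r = 1

Factor: (r + 8)(r - 1) = 0.
So r = -8 or r = 1.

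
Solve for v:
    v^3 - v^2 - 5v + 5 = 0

v = -2.2361 or v = 1 or v = 2.2361

Possible rational roots are divisors of 5. Testing v = 1 gives 0, so (v - 1) is a factor.
Divide: v^3 - v^2 - 5v + 5 = (v - 1)(v^2 - 5).
Apply the quadratic formula to v^2 - 5 = 0: v = (0 +/- sqrt(20))/2, i.e. v ~= 2.2361 or v ~= -2.2361.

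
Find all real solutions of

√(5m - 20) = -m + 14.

m = 9

Square both sides: 5m - 20 = (-m + 14)².
Expand and rearrange: m² - 33m + 216 = 0.
Solving gives m = 24 or m = 9.
Check each candidate in the original equation:
  m = 24: √(100) = 10, while -m + 14 = -10 — extraneous.
  m = 9: √(25) = 5, while -m + 14 = 5 — valid.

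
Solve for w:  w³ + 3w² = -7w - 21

w = -3

Rearrange: w³ + 3w² + 7w + 21 = 0.
Possible rational roots are divisors of 21. Testing w = -3 gives 0, so (w + 3) is a factor.
Divide: w³ + 3w² + 7w + 21 = (w + 3)(w² + 7).
The quadratic w² + 7 has discriminant -28 < 0, so no further real roots.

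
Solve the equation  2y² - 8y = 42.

y = -3 or y = 7

Bring every term to one side: 2y² - 8y - 42 = 0.
Factor: 2(y - 7)(y + 3) = 0.
So y = 7 or y = -3.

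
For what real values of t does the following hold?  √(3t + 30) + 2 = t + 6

Isolate the radical: √(3t + 30) = t + 4.
Square both sides: 3t + 30 = (t + 4)².
Expand and rearrange: t² + 5t - 14 = 0.
Solving gives t = 2 or t = -7.
Check each candidate in the original equation:
  t = 2: √(36) = 6, while t + 4 = 6 — valid.
  t = -7: √(9) = 3, while t + 4 = -3 — extraneous.

t = 2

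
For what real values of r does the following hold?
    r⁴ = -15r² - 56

Let u = r². The equation becomes u² + 15u + 56 = 0.
Factor: (u + 7)(u + 8) = 0, so u = -7 or u = -8.
r² = -7 < 0 has no real solution.
r² = -8 < 0 has no real solution.

No real solutions.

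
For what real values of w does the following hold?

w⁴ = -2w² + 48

w = -2.4495 or w = 2.4495

Let u = w². The equation becomes u² + 2u - 48 = 0.
Factor: (u + 8)(u - 6) = 0, so u = -8 or u = 6.
w² = -8 < 0 has no real solution.
w² = 6 gives w = ±√(6) ≈ ±2.4495.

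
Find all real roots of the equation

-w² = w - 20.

w = -5 or w = 4

Bring every term to one side: -w² - w + 20 = 0.
Factor: -1(w + 5)(w - 4) = 0.
So w = -5 or w = 4.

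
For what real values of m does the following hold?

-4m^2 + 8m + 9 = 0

Discriminant: (8)^2 - 4*(-4)*9 = 208.
Quadratic formula: m = (-8 +/- sqrt(208)) / (-8).
So m = 1 - sqrt(13)/2 ~= -0.8028 or m = 1 + sqrt(13)/2 ~= 2.8028.

m = -0.8028 or m = 2.8028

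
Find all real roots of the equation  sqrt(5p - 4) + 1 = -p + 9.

Isolate the radical: sqrt(5p - 4) = -p + 8.
Square both sides: 5p - 4 = (-p + 8)^2.
Expand and rearrange: p^2 - 21p + 68 = 0.
Solving gives p = 17 or p = 4.
Check each candidate in the original equation:
  p = 17: sqrt(81) = 9, while -p + 8 = -9 — extraneous.
  p = 4: sqrt(16) = 4, while -p + 8 = 4 — valid.

p = 4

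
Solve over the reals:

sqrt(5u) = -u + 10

u = 5

Square both sides: 5u = (-u + 10)^2.
Expand and rearrange: u^2 - 25u + 100 = 0.
Solving gives u = 20 or u = 5.
Check each candidate in the original equation:
  u = 20: sqrt(100) = 10, while -u + 10 = -10 — extraneous.
  u = 5: sqrt(25) = 5, while -u + 10 = 5 — valid.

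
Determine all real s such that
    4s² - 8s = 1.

Rearrange to standard form: 4s² - 8s - 1 = 0.
Discriminant: (-8)² − 4·4·(-1) = 80.
Quadratic formula: s = (8 ± √80) / 8.
So s = 1 + √(5)/2 ≈ 2.118 or s = 1 - √(5)/2 ≈ -0.118.

s = -0.118 or s = 2.118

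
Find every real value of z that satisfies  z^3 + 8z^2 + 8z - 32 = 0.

z = -5.4641 or z = -4 or z = 1.4641

Possible rational roots are divisors of -32. Testing z = -4 gives 0, so (z + 4) is a factor.
Divide: z^3 + 8z^2 + 8z - 32 = (z + 4)(z^2 + 4z - 8).
Apply the quadratic formula to z^2 + 4z - 8 = 0: z = (-4 +/- sqrt(48))/2, i.e. z ~= 1.4641 or z ~= -5.4641.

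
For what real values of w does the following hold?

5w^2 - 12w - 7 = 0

Discriminant: (-12)^2 - 4*5*(-7) = 284.
Quadratic formula: w = (12 +/- sqrt(284)) / 10.
So w = 6/5 + sqrt(71)/5 ~= 2.8852 or w = 6/5 - sqrt(71)/5 ~= -0.4852.

w = -0.4852 or w = 2.8852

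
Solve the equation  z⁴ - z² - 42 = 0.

z = -2.6458 or z = 2.6458

Let u = z². The equation becomes u² - u - 42 = 0.
Factor: (u + 6)(u - 7) = 0, so u = -6 or u = 7.
z² = -6 < 0 has no real solution.
z² = 7 gives z = ±√(7) ≈ ±2.6458.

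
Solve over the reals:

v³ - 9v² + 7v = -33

Rearrange: v³ - 9v² + 7v + 33 = 0.
Possible rational roots are divisors of 33. Testing v = 3 gives 0, so (v - 3) is a factor.
Divide: v³ - 9v² + 7v + 33 = (v - 3)(v² - 6v - 11).
Apply the quadratic formula to v² - 6v - 11 = 0: v = (6 ± √80)/2, i.e. v ≈ 7.4721 or v ≈ -1.4721.

v = -1.4721 or v = 3 or v = 7.4721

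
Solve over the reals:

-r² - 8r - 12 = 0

r = -6 or r = -2

Factor: -1(r + 6)(r + 2) = 0.
So r = -6 or r = -2.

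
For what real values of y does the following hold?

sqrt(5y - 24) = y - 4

Square both sides: 5y - 24 = (y - 4)^2.
Expand and rearrange: y^2 - 13y + 40 = 0.
Solving gives y = 8 or y = 5.
Check each candidate in the original equation:
  y = 8: sqrt(16) = 4, while y - 4 = 4 — valid.
  y = 5: sqrt(1) = 1, while y - 4 = 1 — valid.

y = 5 or y = 8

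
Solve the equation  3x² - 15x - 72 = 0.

x = -3 or x = 8

Factor: 3(x - 8)(x + 3) = 0.
So x = 8 or x = -3.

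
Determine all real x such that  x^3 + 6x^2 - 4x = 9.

x = -6.4051 or x = -1 or x = 1.4051

Rearrange: x^3 + 6x^2 - 4x - 9 = 0.
Possible rational roots are divisors of -9. Testing x = -1 gives 0, so (x + 1) is a factor.
Divide: x^3 + 6x^2 - 4x - 9 = (x + 1)(x^2 + 5x - 9).
Apply the quadratic formula to x^2 + 5x - 9 = 0: x = (-5 +/- sqrt(61))/2, i.e. x ~= 1.4051 or x ~= -6.4051.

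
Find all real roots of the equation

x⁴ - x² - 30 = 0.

Let u = x². The equation becomes u² - u - 30 = 0.
Factor: (u + 5)(u - 6) = 0, so u = -5 or u = 6.
x² = -5 < 0 has no real solution.
x² = 6 gives x = ±√(6) ≈ ±2.4495.

x = -2.4495 or x = 2.4495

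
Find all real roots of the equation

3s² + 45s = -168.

Bring every term to one side: 3s² + 45s + 168 = 0.
Factor: 3(s + 8)(s + 7) = 0.
So s = -8 or s = -7.

s = -8 or s = -7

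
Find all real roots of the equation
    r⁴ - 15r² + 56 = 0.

r = -2.8284 or r = -2.6458 or r = 2.6458 or r = 2.8284

Let u = r². The equation becomes u² - 15u + 56 = 0.
Factor: (u - 8)(u - 7) = 0, so u = 8 or u = 7.
r² = 8 gives r = ±2·√(2) ≈ ±2.8284.
r² = 7 gives r = ±√(7) ≈ ±2.6458.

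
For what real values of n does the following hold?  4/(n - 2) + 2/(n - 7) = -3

Multiply both sides by (n - 2)(n - 7):
4(n - 7) + 2(n - 2) = -3(n - 2)(n - 7).
Expand and collect terms: -3n^2 + 21n - 10 = 0.
By the quadratic formula, n = (-21 +/- sqrt(321)) / -6, so n ~= 0.5139 or n ~= 6.4861.
Neither value makes a denominator zero (n != 2, n != 7), so both are valid.

n = 0.5139 or n = 6.4861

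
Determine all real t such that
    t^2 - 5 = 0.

t = -2.2361 or t = 2.2361

Discriminant: (0)^2 - 4*1*(-5) = 20.
Quadratic formula: t = (0 +/- sqrt(20)) / 2.
So t = sqrt(5) ~= 2.2361 or t = -sqrt(5) ~= -2.2361.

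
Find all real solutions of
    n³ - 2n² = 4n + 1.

n = -1 or n = -0.3028 or n = 3.3028

Rearrange: n³ - 2n² - 4n - 1 = 0.
Possible rational roots are divisors of -1. Testing n = -1 gives 0, so (n + 1) is a factor.
Divide: n³ - 2n² - 4n - 1 = (n + 1)(n² - 3n - 1).
Apply the quadratic formula to n² - 3n - 1 = 0: n = (3 ± √13)/2, i.e. n ≈ 3.3028 or n ≈ -0.3028.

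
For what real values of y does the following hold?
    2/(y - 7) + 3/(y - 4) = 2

y = 5 or y = 8.5

Multiply both sides by (y - 7)(y - 4):
2(y - 4) + 3(y - 7) = 2(y - 7)(y - 4).
Expand and collect terms: 2y^2 - 27y + 85 = 0.
Factor or apply the quadratic formula: y = 8.5 or y = 5.
Neither value makes a denominator zero (y != 7, y != 4), so both are valid.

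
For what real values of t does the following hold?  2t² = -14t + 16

Bring every term to one side: 2t² + 14t - 16 = 0.
Factor: 2(t - 1)(t + 8) = 0.
So t = 1 or t = -8.

t = -8 or t = 1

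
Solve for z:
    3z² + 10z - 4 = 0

z = -3.6943 or z = 0.3609

Discriminant: (10)² − 4·3·(-4) = 148.
Quadratic formula: z = (-10 ± √148) / 6.
So z = -5/3 + √(37)/3 ≈ 0.3609 or z = -√(37)/3 - 5/3 ≈ -3.6943.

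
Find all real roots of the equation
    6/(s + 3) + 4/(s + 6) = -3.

s = -8.1736 or s = -4.1597

Multiply both sides by (s + 3)(s + 6):
6(s + 6) + 4(s + 3) = -3(s + 3)(s + 6).
Expand and collect terms: -3s² - 37s - 102 = 0.
By the quadratic formula, s = (37 ± √145) / -6, so s ≈ -8.1736 or s ≈ -4.1597.
Neither value makes a denominator zero (s ≠ -3, s ≠ -6), so both are valid.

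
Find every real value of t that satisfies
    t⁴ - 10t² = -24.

Let u = t². The equation becomes u² - 10u + 24 = 0.
Factor: (u - 4)(u - 6) = 0, so u = 4 or u = 6.
t² = 4 gives t = ±2.
t² = 6 gives t = ±√(6) ≈ ±2.4495.

t = -2.4495 or t = -2 or t = 2 or t = 2.4495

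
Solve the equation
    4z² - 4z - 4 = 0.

Discriminant: (-4)² − 4·4·(-4) = 80.
Quadratic formula: z = (4 ± √80) / 8.
So z = 1/2 + √(5)/2 ≈ 1.618 or z = 1/2 - √(5)/2 ≈ -0.618.

z = -0.618 or z = 1.618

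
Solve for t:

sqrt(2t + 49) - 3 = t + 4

t = 0

Isolate the radical: sqrt(2t + 49) = t + 7.
Square both sides: 2t + 49 = (t + 7)^2.
Expand and rearrange: t^2 + 12t = 0.
Solving gives t = 0 or t = -12.
Check each candidate in the original equation:
  t = 0: sqrt(49) = 7, while t + 7 = 7 — valid.
  t = -12: sqrt(25) = 5, while t + 7 = -5 — extraneous.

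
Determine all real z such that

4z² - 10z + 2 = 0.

z = 0.2192 or z = 2.2808

Discriminant: (-10)² − 4·4·2 = 68.
Quadratic formula: z = (10 ± √68) / 8.
So z = √(17)/4 + 5/4 ≈ 2.2808 or z = 5/4 - √(17)/4 ≈ 0.2192.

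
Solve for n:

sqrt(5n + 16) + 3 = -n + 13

n = 4

Isolate the radical: sqrt(5n + 16) = -n + 10.
Square both sides: 5n + 16 = (-n + 10)^2.
Expand and rearrange: n^2 - 25n + 84 = 0.
Solving gives n = 21 or n = 4.
Check each candidate in the original equation:
  n = 21: sqrt(121) = 11, while -n + 10 = -11 — extraneous.
  n = 4: sqrt(36) = 6, while -n + 10 = 6 — valid.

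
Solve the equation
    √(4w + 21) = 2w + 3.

w = 1

Square both sides: 4w + 21 = (2w + 3)².
Expand and rearrange: 4w² + 8w - 12 = 0.
Solving gives w = 1 or w = -3.
Check each candidate in the original equation:
  w = 1: √(25) = 5, while 2w + 3 = 5 — valid.
  w = -3: √(9) = 3, while 2w + 3 = -3 — extraneous.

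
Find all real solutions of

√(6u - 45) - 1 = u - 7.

u = 9

Isolate the radical: √(6u - 45) = u - 6.
Square both sides: 6u - 45 = (u - 6)².
Expand and rearrange: u² - 18u + 81 = 0.
This gives the repeated root u = 9.
Check in the original equation:
  u = 9: √(9) = 3, while u - 6 = 3 — valid.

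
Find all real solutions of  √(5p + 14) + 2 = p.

Isolate the radical: √(5p + 14) = p - 2.
Square both sides: 5p + 14 = (p - 2)².
Expand and rearrange: p² - 9p - 10 = 0.
Solving gives p = 10 or p = -1.
Check each candidate in the original equation:
  p = 10: √(64) = 8, while p - 2 = 8 — valid.
  p = -1: √(9) = 3, while p - 2 = -3 — extraneous.

p = 10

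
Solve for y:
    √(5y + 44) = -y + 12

Square both sides: 5y + 44 = (-y + 12)².
Expand and rearrange: y² - 29y + 100 = 0.
Solving gives y = 25 or y = 4.
Check each candidate in the original equation:
  y = 25: √(169) = 13, while -y + 12 = -13 — extraneous.
  y = 4: √(64) = 8, while -y + 12 = 8 — valid.

y = 4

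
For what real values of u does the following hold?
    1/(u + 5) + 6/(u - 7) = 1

u = -4.3459 or u = 13.3459

Multiply both sides by (u + 5)(u - 7):
(u - 7) + 6(u + 5) = (u + 5)(u - 7).
Expand and collect terms: u^2 - 9u - 58 = 0.
By the quadratic formula, u = (9 +/- sqrt(313)) / 2, so u ~= 13.3459 or u ~= -4.3459.
Neither value makes a denominator zero (u != -5, u != 7), so both are valid.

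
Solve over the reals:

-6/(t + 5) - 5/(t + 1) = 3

t = -7.6667 or t = -2

Multiply both sides by (t + 5)(t + 1):
-6(t + 1) - 5(t + 5) = 3(t + 5)(t + 1).
Expand and collect terms: 3t^2 + 29t + 46 = 0.
Factor or apply the quadratic formula: t = -2 or t = -7.6667.
Neither value makes a denominator zero (t != -5, t != -1), so both are valid.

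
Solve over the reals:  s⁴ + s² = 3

s = -1.1414 or s = 1.1414

Let u = s². The equation becomes u² + u - 3 = 0.
By the quadratic formula, u = -1/2 + √(13)/2 or u = -√(13)/2 - 1/2.
s² = -1/2 + √(13)/2 gives s = ±√(-1/2 + √(13)/2) ≈ ±1.1414.
s² = -√(13)/2 - 1/2 < 0 has no real solution.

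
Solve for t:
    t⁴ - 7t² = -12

Let u = t². The equation becomes u² - 7u + 12 = 0.
Factor: (u - 3)(u - 4) = 0, so u = 3 or u = 4.
t² = 3 gives t = ±√(3) ≈ ±1.7321.
t² = 4 gives t = ±2.

t = -2 or t = -1.7321 or t = 1.7321 or t = 2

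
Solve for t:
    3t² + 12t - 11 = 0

Discriminant: (12)² − 4·3·(-11) = 276.
Quadratic formula: t = (-12 ± √276) / 6.
So t = -2 + √(69)/3 ≈ 0.7689 or t = -√(69)/3 - 2 ≈ -4.7689.

t = -4.7689 or t = 0.7689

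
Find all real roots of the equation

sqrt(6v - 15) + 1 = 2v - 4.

v = 2.5 or v = 4

Isolate the radical: sqrt(6v - 15) = 2v - 5.
Square both sides: 6v - 15 = (2v - 5)^2.
Expand and rearrange: 4v^2 - 26v + 40 = 0.
Solving gives v = 4 or v = 2.5.
Check each candidate in the original equation:
  v = 4: sqrt(9) = 3, while 2v - 5 = 3 — valid.
  v = 2.5: sqrt(0) = 0, while 2v - 5 = 0 — valid.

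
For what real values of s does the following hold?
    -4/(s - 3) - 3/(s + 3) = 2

Multiply both sides by (s - 3)(s + 3):
-4(s + 3) - 3(s - 3) = 2(s - 3)(s + 3).
Expand and collect terms: 2s² + 7s - 15 = 0.
Factor or apply the quadratic formula: s = 1.5 or s = -5.
Neither value makes a denominator zero (s ≠ 3, s ≠ -3), so both are valid.

s = -5 or s = 1.5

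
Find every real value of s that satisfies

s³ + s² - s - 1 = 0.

s = -1 or s = 1

Possible rational roots are divisors of -1. Testing s = 1 gives 0, so (s - 1) is a factor.
Divide: s³ + s² - s - 1 = (s - 1)(s² + 2s + 1).
The quadratic has the repeated root s = -1.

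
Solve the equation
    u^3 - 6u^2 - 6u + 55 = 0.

Possible rational roots are divisors of 55. Testing u = 5 gives 0, so (u - 5) is a factor.
Divide: u^3 - 6u^2 - 6u + 55 = (u - 5)(u^2 - u - 11).
Apply the quadratic formula to u^2 - u - 11 = 0: u = (1 +/- sqrt(45))/2, i.e. u ~= 3.8541 or u ~= -2.8541.

u = -2.8541 or u = 3.8541 or u = 5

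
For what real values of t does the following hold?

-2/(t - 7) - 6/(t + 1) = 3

Multiply both sides by (t - 7)(t + 1):
-2(t + 1) - 6(t - 7) = 3(t - 7)(t + 1).
Expand and collect terms: 3t^2 - 10t - 61 = 0.
By the quadratic formula, t = (10 +/- sqrt(832)) / 6, so t ~= 6.4741 or t ~= -3.1407.
Neither value makes a denominator zero (t != 7, t != -1), so both are valid.

t = -3.1407 or t = 6.4741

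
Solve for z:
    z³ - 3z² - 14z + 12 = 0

Possible rational roots are divisors of 12. Testing z = -3 gives 0, so (z + 3) is a factor.
Divide: z³ - 3z² - 14z + 12 = (z + 3)(z² - 6z + 4).
Apply the quadratic formula to z² - 6z + 4 = 0: z = (6 ± √20)/2, i.e. z ≈ 5.2361 or z ≈ 0.7639.

z = -3 or z = 0.7639 or z = 5.2361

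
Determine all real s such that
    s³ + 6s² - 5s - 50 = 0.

Possible rational roots are divisors of -50. Testing s = -5 gives 0, so (s + 5) is a factor.
Divide: s³ + 6s² - 5s - 50 = (s + 5)(s² + s - 10).
Apply the quadratic formula to s² + s - 10 = 0: s = (-1 ± √41)/2, i.e. s ≈ 2.7016 or s ≈ -3.7016.

s = -5 or s = -3.7016 or s = 2.7016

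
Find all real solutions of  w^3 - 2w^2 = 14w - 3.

w = -3 or w = 0.2087 or w = 4.7913

Rearrange: w^3 - 2w^2 - 14w + 3 = 0.
Possible rational roots are divisors of 3. Testing w = -3 gives 0, so (w + 3) is a factor.
Divide: w^3 - 2w^2 - 14w + 3 = (w + 3)(w^2 - 5w + 1).
Apply the quadratic formula to w^2 - 5w + 1 = 0: w = (5 +/- sqrt(21))/2, i.e. w ~= 4.7913 or w ~= 0.2087.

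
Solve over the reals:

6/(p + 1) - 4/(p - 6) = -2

p = -3.4772 or p = 7.4772

Multiply both sides by (p + 1)(p - 6):
6(p - 6) - 4(p + 1) = -2(p + 1)(p - 6).
Expand and collect terms: -2p^2 + 8p + 52 = 0.
By the quadratic formula, p = (-8 +/- sqrt(480)) / -4, so p ~= -3.4772 or p ~= 7.4772.
Neither value makes a denominator zero (p != -1, p != 6), so both are valid.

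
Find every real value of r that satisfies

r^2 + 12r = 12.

r = -12.9282 or r = 0.9282

Rearrange to standard form: r^2 + 12r - 12 = 0.
Discriminant: (12)^2 - 4*1*(-12) = 192.
Quadratic formula: r = (-12 +/- sqrt(192)) / 2.
So r = -6 + 4*sqrt(3) ~= 0.9282 or r = -4*sqrt(3) - 6 ~= -12.9282.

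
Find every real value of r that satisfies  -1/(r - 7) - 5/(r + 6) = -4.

Multiply both sides by (r - 7)(r + 6):
-(r + 6) - 5(r - 7) = -4(r - 7)(r + 6).
Expand and collect terms: -4r² + 10r + 139 = 0.
By the quadratic formula, r = (-10 ± √2324) / -8, so r ≈ -4.776 or r ≈ 7.276.
Neither value makes a denominator zero (r ≠ 7, r ≠ -6), so both are valid.

r = -4.776 or r = 7.276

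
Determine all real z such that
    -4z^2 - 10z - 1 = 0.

z = -2.3956 or z = -0.1044

Discriminant: (-10)^2 - 4*(-4)*(-1) = 84.
Quadratic formula: z = (10 +/- sqrt(84)) / (-8).
So z = -5/4 - sqrt(21)/4 ~= -2.3956 or z = -5/4 + sqrt(21)/4 ~= -0.1044.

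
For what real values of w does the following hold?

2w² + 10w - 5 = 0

w = -5.458 or w = 0.458

Discriminant: (10)² − 4·2·(-5) = 140.
Quadratic formula: w = (-10 ± √140) / 4.
So w = -5/2 + √(35)/2 ≈ 0.458 or w = -√(35)/2 - 5/2 ≈ -5.458.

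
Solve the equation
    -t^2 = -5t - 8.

Rearrange to standard form: -t^2 + 5t + 8 = 0.
Discriminant: (5)^2 - 4*(-1)*8 = 57.
Quadratic formula: t = (-5 +/- sqrt(57)) / (-2).
So t = 5/2 - sqrt(57)/2 ~= -1.2749 or t = 5/2 + sqrt(57)/2 ~= 6.2749.

t = -1.2749 or t = 6.2749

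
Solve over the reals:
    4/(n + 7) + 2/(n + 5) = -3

Multiply both sides by (n + 7)(n + 5):
4(n + 5) + 2(n + 7) = -3(n + 7)(n + 5).
Expand and collect terms: -3n^2 - 42n - 139 = 0.
By the quadratic formula, n = (42 +/- sqrt(96)) / -6, so n ~= -8.633 or n ~= -5.367.
Neither value makes a denominator zero (n != -7, n != -5), so both are valid.

n = -8.633 or n = -5.367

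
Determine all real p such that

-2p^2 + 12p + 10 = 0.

Discriminant: (12)^2 - 4*(-2)*10 = 224.
Quadratic formula: p = (-12 +/- sqrt(224)) / (-4).
So p = 3 - sqrt(14) ~= -0.7417 or p = 3 + sqrt(14) ~= 6.7417.

p = -0.7417 or p = 6.7417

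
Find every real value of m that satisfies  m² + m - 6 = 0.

m = -3 or m = 2

Factor: (m - 2)(m + 3) = 0.
So m = 2 or m = -3.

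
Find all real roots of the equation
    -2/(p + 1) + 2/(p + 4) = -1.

Multiply both sides by (p + 1)(p + 4):
-2(p + 4) + 2(p + 1) = -(p + 1)(p + 4).
Expand and collect terms: -p^2 - 5p + 2 = 0.
By the quadratic formula, p = (5 +/- sqrt(33)) / -2, so p ~= -5.3723 or p ~= 0.3723.
Neither value makes a denominator zero (p != -1, p != -4), so both are valid.

p = -5.3723 or p = 0.3723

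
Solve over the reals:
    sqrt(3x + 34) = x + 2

x = 5

Square both sides: 3x + 34 = (x + 2)^2.
Expand and rearrange: x^2 + x - 30 = 0.
Solving gives x = 5 or x = -6.
Check each candidate in the original equation:
  x = 5: sqrt(49) = 7, while x + 2 = 7 — valid.
  x = -6: sqrt(16) = 4, while x + 2 = -4 — extraneous.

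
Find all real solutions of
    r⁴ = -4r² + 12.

r = -1.4142 or r = 1.4142

Let u = r². The equation becomes u² + 4u - 12 = 0.
Factor: (u + 6)(u - 2) = 0, so u = -6 or u = 2.
r² = -6 < 0 has no real solution.
r² = 2 gives r = ±√(2) ≈ ±1.4142.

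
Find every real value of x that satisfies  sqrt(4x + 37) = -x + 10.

Square both sides: 4x + 37 = (-x + 10)^2.
Expand and rearrange: x^2 - 24x + 63 = 0.
Solving gives x = 21 or x = 3.
Check each candidate in the original equation:
  x = 21: sqrt(121) = 11, while -x + 10 = -11 — extraneous.
  x = 3: sqrt(49) = 7, while -x + 10 = 7 — valid.

x = 3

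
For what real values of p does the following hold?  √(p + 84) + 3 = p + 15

p = -3

Isolate the radical: √(p + 84) = p + 12.
Square both sides: p + 84 = (p + 12)².
Expand and rearrange: p² + 23p + 60 = 0.
Solving gives p = -3 or p = -20.
Check each candidate in the original equation:
  p = -3: √(81) = 9, while p + 12 = 9 — valid.
  p = -20: √(64) = 8, while p + 12 = -8 — extraneous.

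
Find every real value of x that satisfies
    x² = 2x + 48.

Bring every term to one side: x² - 2x - 48 = 0.
Factor: (x - 8)(x + 6) = 0.
So x = 8 or x = -6.

x = -6 or x = 8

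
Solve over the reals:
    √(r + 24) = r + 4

Square both sides: r + 24 = (r + 4)².
Expand and rearrange: r² + 7r - 8 = 0.
Solving gives r = 1 or r = -8.
Check each candidate in the original equation:
  r = 1: √(25) = 5, while r + 4 = 5 — valid.
  r = -8: √(16) = 4, while r + 4 = -4 — extraneous.

r = 1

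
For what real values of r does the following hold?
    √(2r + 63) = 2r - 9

r = 9

Square both sides: 2r + 63 = (2r - 9)².
Expand and rearrange: 4r² - 38r + 18 = 0.
Solving gives r = 9 or r = 0.5.
Check each candidate in the original equation:
  r = 9: √(81) = 9, while 2r - 9 = 9 — valid.
  r = 0.5: √(64) = 8, while 2r - 9 = -8 — extraneous.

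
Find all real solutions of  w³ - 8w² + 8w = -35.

w = -1.5414 or w = 4.5414 or w = 5

Rearrange: w³ - 8w² + 8w + 35 = 0.
Possible rational roots are divisors of 35. Testing w = 5 gives 0, so (w - 5) is a factor.
Divide: w³ - 8w² + 8w + 35 = (w - 5)(w² - 3w - 7).
Apply the quadratic formula to w² - 3w - 7 = 0: w = (3 ± √37)/2, i.e. w ≈ 4.5414 or w ≈ -1.5414.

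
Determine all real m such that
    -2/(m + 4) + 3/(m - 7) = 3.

m = -4.6138 or m = 7.9471

Multiply both sides by (m + 4)(m - 7):
-2(m - 7) + 3(m + 4) = 3(m + 4)(m - 7).
Expand and collect terms: 3m^2 - 10m - 110 = 0.
By the quadratic formula, m = (10 +/- sqrt(1420)) / 6, so m ~= 7.9471 or m ~= -4.6138.
Neither value makes a denominator zero (m != -4, m != 7), so both are valid.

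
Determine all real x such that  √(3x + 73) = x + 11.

Square both sides: 3x + 73 = (x + 11)².
Expand and rearrange: x² + 19x + 48 = 0.
Solving gives x = -3 or x = -16.
Check each candidate in the original equation:
  x = -3: √(64) = 8, while x + 11 = 8 — valid.
  x = -16: √(25) = 5, while x + 11 = -5 — extraneous.

x = -3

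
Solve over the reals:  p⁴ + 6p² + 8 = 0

Let u = p². The equation becomes u² + 6u + 8 = 0.
Factor: (u + 2)(u + 4) = 0, so u = -2 or u = -4.
p² = -2 < 0 has no real solution.
p² = -4 < 0 has no real solution.

No real solutions.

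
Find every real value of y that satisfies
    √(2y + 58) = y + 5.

Square both sides: 2y + 58 = (y + 5)².
Expand and rearrange: y² + 8y - 33 = 0.
Solving gives y = 3 or y = -11.
Check each candidate in the original equation:
  y = 3: √(64) = 8, while y + 5 = 8 — valid.
  y = -11: √(36) = 6, while y + 5 = -6 — extraneous.

y = 3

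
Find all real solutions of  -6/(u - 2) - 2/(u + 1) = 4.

u = -1.8229 or u = 0.8229

Multiply both sides by (u - 2)(u + 1):
-6(u + 1) - 2(u - 2) = 4(u - 2)(u + 1).
Expand and collect terms: 4u² + 4u - 6 = 0.
By the quadratic formula, u = (-4 ± √112) / 8, so u ≈ 0.8229 or u ≈ -1.8229.
Neither value makes a denominator zero (u ≠ 2, u ≠ -1), so both are valid.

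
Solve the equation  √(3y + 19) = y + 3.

y = 2

Square both sides: 3y + 19 = (y + 3)².
Expand and rearrange: y² + 3y - 10 = 0.
Solving gives y = 2 or y = -5.
Check each candidate in the original equation:
  y = 2: √(25) = 5, while y + 3 = 5 — valid.
  y = -5: √(4) = 2, while y + 3 = -2 — extraneous.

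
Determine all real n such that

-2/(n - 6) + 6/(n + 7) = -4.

n = -8.4498 or n = 6.4498

Multiply both sides by (n - 6)(n + 7):
-2(n + 7) + 6(n - 6) = -4(n - 6)(n + 7).
Expand and collect terms: -4n^2 - 8n + 218 = 0.
By the quadratic formula, n = (8 +/- sqrt(3552)) / -8, so n ~= -8.4498 or n ~= 6.4498.
Neither value makes a denominator zero (n != 6, n != -7), so both are valid.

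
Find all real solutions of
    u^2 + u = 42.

Bring every term to one side: u^2 + u - 42 = 0.
Factor: (u - 6)(u + 7) = 0.
So u = 6 or u = -7.

u = -7 or u = 6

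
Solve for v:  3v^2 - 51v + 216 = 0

Factor: 3(v - 9)(v - 8) = 0.
So v = 9 or v = 8.

v = 8 or v = 9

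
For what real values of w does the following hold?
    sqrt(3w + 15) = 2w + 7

w = -2

Square both sides: 3w + 15 = (2w + 7)^2.
Expand and rearrange: 4w^2 + 25w + 34 = 0.
Solving gives w = -2 or w = -4.25.
Check each candidate in the original equation:
  w = -2: sqrt(9) = 3, while 2w + 7 = 3 — valid.
  w = -4.25: sqrt(2.25) = 1.5, while 2w + 7 = -1.5 — extraneous.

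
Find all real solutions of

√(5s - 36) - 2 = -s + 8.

s = 8

Isolate the radical: √(5s - 36) = -s + 10.
Square both sides: 5s - 36 = (-s + 10)².
Expand and rearrange: s² - 25s + 136 = 0.
Solving gives s = 17 or s = 8.
Check each candidate in the original equation:
  s = 17: √(49) = 7, while -s + 10 = -7 — extraneous.
  s = 8: √(4) = 2, while -s + 10 = 2 — valid.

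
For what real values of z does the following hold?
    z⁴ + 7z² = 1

Let u = z². The equation becomes u² + 7u - 1 = 0.
By the quadratic formula, u = -7/2 + √(53)/2 or u = -√(53)/2 - 7/2.
z² = -7/2 + √(53)/2 gives z = ±√(-7/2 + √(53)/2) ≈ ±0.3742.
z² = -√(53)/2 - 7/2 < 0 has no real solution.

z = -0.3742 or z = 0.3742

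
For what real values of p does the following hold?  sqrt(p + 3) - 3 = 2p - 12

Isolate the radical: sqrt(p + 3) = 2p - 9.
Square both sides: p + 3 = (2p - 9)^2.
Expand and rearrange: 4p^2 - 37p + 78 = 0.
Solving gives p = 6 or p = 3.25.
Check each candidate in the original equation:
  p = 6: sqrt(9) = 3, while 2p - 9 = 3 — valid.
  p = 3.25: sqrt(6.25) = 2.5, while 2p - 9 = -2.5 — extraneous.

p = 6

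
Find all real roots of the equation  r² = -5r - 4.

Bring every term to one side: r² + 5r + 4 = 0.
Factor: (r + 4)(r + 1) = 0.
So r = -4 or r = -1.

r = -4 or r = -1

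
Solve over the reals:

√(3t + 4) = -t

t = -1

Square both sides: 3t + 4 = (-t)².
Expand and rearrange: t² - 3t - 4 = 0.
Solving gives t = 4 or t = -1.
Check each candidate in the original equation:
  t = 4: √(16) = 4, while -t = -4 — extraneous.
  t = -1: √(1) = 1, while -t = 1 — valid.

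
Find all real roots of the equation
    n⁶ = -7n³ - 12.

Let u = n³. The equation becomes u² + 7u + 12 = 0.
Factor: (u + 3)(u + 4) = 0, so u = -3 or u = -4.
n³ = -3 gives n = -∛(3) ≈ -1.4422.
n³ = -4 gives n = -∛(4) ≈ -1.5874.

n = -1.5874 or n = -1.4422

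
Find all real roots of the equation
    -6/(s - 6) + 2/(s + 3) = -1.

s = -4.2621 or s = 11.2621

Multiply both sides by (s - 6)(s + 3):
-6(s + 3) + 2(s - 6) = -(s - 6)(s + 3).
Expand and collect terms: -s^2 + 7s + 48 = 0.
By the quadratic formula, s = (-7 +/- sqrt(241)) / -2, so s ~= -4.2621 or s ~= 11.2621.
Neither value makes a denominator zero (s != 6, s != -3), so both are valid.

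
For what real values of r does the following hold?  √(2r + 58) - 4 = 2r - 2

Isolate the radical: √(2r + 58) = 2r + 2.
Square both sides: 2r + 58 = (2r + 2)².
Expand and rearrange: 4r² + 6r - 54 = 0.
Solving gives r = 3 or r = -4.5.
Check each candidate in the original equation:
  r = 3: √(64) = 8, while 2r + 2 = 8 — valid.
  r = -4.5: √(49) = 7, while 2r + 2 = -7 — extraneous.

r = 3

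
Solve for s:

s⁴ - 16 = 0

Let u = s². The equation becomes u² - 16 = 0.
Factor: (u + 4)(u - 4) = 0, so u = -4 or u = 4.
s² = -4 < 0 has no real solution.
s² = 4 gives s = ±2.

s = -2 or s = 2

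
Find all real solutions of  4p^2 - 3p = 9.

p = -1.1712 or p = 1.9212

Rearrange to standard form: 4p^2 - 3p - 9 = 0.
Discriminant: (-3)^2 - 4*4*(-9) = 153.
Quadratic formula: p = (3 +/- sqrt(153)) / 8.
So p = 3/8 + 3*sqrt(17)/8 ~= 1.9212 or p = 3/8 - 3*sqrt(17)/8 ~= -1.1712.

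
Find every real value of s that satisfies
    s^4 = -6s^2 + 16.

s = -1.4142 or s = 1.4142

Let u = s^2. The equation becomes u^2 + 6u - 16 = 0.
Factor: (u + 8)(u - 2) = 0, so u = -8 or u = 2.
s^2 = -8 < 0 has no real solution.
s^2 = 2 gives s = +/-sqrt(2) ~= +/-1.4142.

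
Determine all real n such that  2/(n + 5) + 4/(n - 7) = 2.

Multiply both sides by (n + 5)(n - 7):
2(n - 7) + 4(n + 5) = 2(n + 5)(n - 7).
Expand and collect terms: 2n² - 10n - 76 = 0.
By the quadratic formula, n = (10 ± √708) / 4, so n ≈ 9.1521 or n ≈ -4.1521.
Neither value makes a denominator zero (n ≠ -5, n ≠ 7), so both are valid.

n = -4.1521 or n = 9.1521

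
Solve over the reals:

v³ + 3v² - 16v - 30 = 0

Possible rational roots are divisors of -30. Testing v = -5 gives 0, so (v + 5) is a factor.
Divide: v³ + 3v² - 16v - 30 = (v + 5)(v² - 2v - 6).
Apply the quadratic formula to v² - 2v - 6 = 0: v = (2 ± √28)/2, i.e. v ≈ 3.6458 or v ≈ -1.6458.

v = -5 or v = -1.6458 or v = 3.6458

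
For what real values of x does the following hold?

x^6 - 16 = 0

Let u = x^3. The equation becomes u^2 - 16 = 0.
Factor: (u - 4)(u + 4) = 0, so u = 4 or u = -4.
x^3 = 4 gives x = (4)^(1/3) ~= 1.5874.
x^3 = -4 gives x = -(4)^(1/3) ~= -1.5874.

x = -1.5874 or x = 1.5874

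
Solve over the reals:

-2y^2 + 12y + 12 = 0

Discriminant: (12)^2 - 4*(-2)*12 = 240.
Quadratic formula: y = (-12 +/- sqrt(240)) / (-4).
So y = 3 - sqrt(15) ~= -0.873 or y = 3 + sqrt(15) ~= 6.873.

y = -0.873 or y = 6.873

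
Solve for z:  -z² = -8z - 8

Rearrange to standard form: -z² + 8z + 8 = 0.
Discriminant: (8)² − 4·(-1)·8 = 96.
Quadratic formula: z = (-8 ± √96) / (-2).
So z = 4 - 2·√(6) ≈ -0.899 or z = 4 + 2·√(6) ≈ 8.899.

z = -0.899 or z = 8.899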